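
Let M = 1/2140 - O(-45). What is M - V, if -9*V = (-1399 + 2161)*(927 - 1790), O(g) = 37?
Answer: -469329817/6420 ≈ -73104.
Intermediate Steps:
V = 219202/3 (V = -(-1399 + 2161)*(927 - 1790)/9 = -254*(-863)/3 = -⅑*(-657606) = 219202/3 ≈ 73067.)
M = -79179/2140 (M = 1/2140 - 1*37 = 1/2140 - 37 = -79179/2140 ≈ -37.000)
M - V = -79179/2140 - 1*219202/3 = -79179/2140 - 219202/3 = -469329817/6420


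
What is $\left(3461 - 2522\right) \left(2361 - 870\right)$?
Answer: $1400049$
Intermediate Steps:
$\left(3461 - 2522\right) \left(2361 - 870\right) = 939 \cdot 1491 = 1400049$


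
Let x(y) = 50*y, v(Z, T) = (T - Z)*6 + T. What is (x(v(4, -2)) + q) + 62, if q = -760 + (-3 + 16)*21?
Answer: -2325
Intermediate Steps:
v(Z, T) = -6*Z + 7*T (v(Z, T) = (-6*Z + 6*T) + T = -6*Z + 7*T)
q = -487 (q = -760 + 13*21 = -760 + 273 = -487)
(x(v(4, -2)) + q) + 62 = (50*(-6*4 + 7*(-2)) - 487) + 62 = (50*(-24 - 14) - 487) + 62 = (50*(-38) - 487) + 62 = (-1900 - 487) + 62 = -2387 + 62 = -2325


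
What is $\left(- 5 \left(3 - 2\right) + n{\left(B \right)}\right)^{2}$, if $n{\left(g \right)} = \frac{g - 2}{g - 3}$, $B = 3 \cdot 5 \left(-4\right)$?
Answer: $\frac{64009}{3969} \approx 16.127$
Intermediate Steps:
$B = -60$ ($B = 15 \left(-4\right) = -60$)
$n{\left(g \right)} = \frac{-2 + g}{-3 + g}$
$\left(- 5 \left(3 - 2\right) + n{\left(B \right)}\right)^{2} = \left(- 5 \left(3 - 2\right) + \frac{-2 - 60}{-3 - 60}\right)^{2} = \left(\left(-5\right) 1 + \frac{1}{-63} \left(-62\right)\right)^{2} = \left(-5 - - \frac{62}{63}\right)^{2} = \left(-5 + \frac{62}{63}\right)^{2} = \left(- \frac{253}{63}\right)^{2} = \frac{64009}{3969}$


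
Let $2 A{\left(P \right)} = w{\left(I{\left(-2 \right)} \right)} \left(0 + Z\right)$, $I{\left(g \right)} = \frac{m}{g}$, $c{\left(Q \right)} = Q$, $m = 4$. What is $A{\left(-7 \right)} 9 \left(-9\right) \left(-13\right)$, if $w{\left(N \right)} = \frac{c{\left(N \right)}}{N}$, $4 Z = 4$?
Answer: $\frac{1053}{2} \approx 526.5$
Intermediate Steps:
$Z = 1$ ($Z = \frac{1}{4} \cdot 4 = 1$)
$I{\left(g \right)} = \frac{4}{g}$
$w{\left(N \right)} = 1$ ($w{\left(N \right)} = \frac{N}{N} = 1$)
$A{\left(P \right)} = \frac{1}{2}$ ($A{\left(P \right)} = \frac{1 \left(0 + 1\right)}{2} = \frac{1 \cdot 1}{2} = \frac{1}{2} \cdot 1 = \frac{1}{2}$)
$A{\left(-7 \right)} 9 \left(-9\right) \left(-13\right) = \frac{9 \left(-9\right) \left(-13\right)}{2} = \frac{\left(-81\right) \left(-13\right)}{2} = \frac{1}{2} \cdot 1053 = \frac{1053}{2}$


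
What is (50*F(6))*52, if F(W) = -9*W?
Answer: -140400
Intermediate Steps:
(50*F(6))*52 = (50*(-9*6))*52 = (50*(-54))*52 = -2700*52 = -140400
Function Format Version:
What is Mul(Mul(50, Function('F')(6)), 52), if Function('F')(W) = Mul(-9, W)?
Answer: -140400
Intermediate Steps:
Mul(Mul(50, Function('F')(6)), 52) = Mul(Mul(50, Mul(-9, 6)), 52) = Mul(Mul(50, -54), 52) = Mul(-2700, 52) = -140400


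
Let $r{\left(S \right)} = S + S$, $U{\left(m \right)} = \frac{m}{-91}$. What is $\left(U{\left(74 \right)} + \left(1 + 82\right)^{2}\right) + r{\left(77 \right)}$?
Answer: $\frac{640839}{91} \approx 7042.2$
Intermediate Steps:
$U{\left(m \right)} = - \frac{m}{91}$ ($U{\left(m \right)} = m \left(- \frac{1}{91}\right) = - \frac{m}{91}$)
$r{\left(S \right)} = 2 S$
$\left(U{\left(74 \right)} + \left(1 + 82\right)^{2}\right) + r{\left(77 \right)} = \left(\left(- \frac{1}{91}\right) 74 + \left(1 + 82\right)^{2}\right) + 2 \cdot 77 = \left(- \frac{74}{91} + 83^{2}\right) + 154 = \left(- \frac{74}{91} + 6889\right) + 154 = \frac{626825}{91} + 154 = \frac{640839}{91}$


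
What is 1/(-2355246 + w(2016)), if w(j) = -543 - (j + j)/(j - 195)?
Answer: -607/1429965267 ≈ -4.2449e-7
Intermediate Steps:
w(j) = -543 - 2*j/(-195 + j)
1/(-2355246 + w(2016)) = 1/(-2355246 + 5*(21177 - 109*2016)/(-195 + 2016)) = 1/(-2355246 + 5*(21177 - 219744)/1821) = 1/(-2355246 + 5*(1/1821)*(-198567)) = 1/(-2355246 - 330945/607) = 1/(-1429965267/607) = -607/1429965267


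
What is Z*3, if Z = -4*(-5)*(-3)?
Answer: -180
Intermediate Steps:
Z = -60 (Z = 20*(-3) = -60)
Z*3 = -60*3 = -180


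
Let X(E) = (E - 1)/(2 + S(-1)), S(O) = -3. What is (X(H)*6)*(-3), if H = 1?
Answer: 0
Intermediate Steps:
X(E) = 1 - E (X(E) = (E - 1)/(2 - 3) = (-1 + E)/(-1) = (-1 + E)*(-1) = 1 - E)
(X(H)*6)*(-3) = ((1 - 1*1)*6)*(-3) = ((1 - 1)*6)*(-3) = (0*6)*(-3) = 0*(-3) = 0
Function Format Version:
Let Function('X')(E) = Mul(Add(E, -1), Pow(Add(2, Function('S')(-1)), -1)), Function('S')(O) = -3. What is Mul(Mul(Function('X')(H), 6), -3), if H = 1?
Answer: 0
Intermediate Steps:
Function('X')(E) = Add(1, Mul(-1, E)) (Function('X')(E) = Mul(Add(E, -1), Pow(Add(2, -3), -1)) = Mul(Add(-1, E), Pow(-1, -1)) = Mul(Add(-1, E), -1) = Add(1, Mul(-1, E)))
Mul(Mul(Function('X')(H), 6), -3) = Mul(Mul(Add(1, Mul(-1, 1)), 6), -3) = Mul(Mul(Add(1, -1), 6), -3) = Mul(Mul(0, 6), -3) = Mul(0, -3) = 0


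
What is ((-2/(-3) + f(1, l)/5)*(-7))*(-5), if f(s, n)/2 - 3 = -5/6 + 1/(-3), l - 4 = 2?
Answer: 49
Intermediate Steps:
l = 6 (l = 4 + 2 = 6)
f(s, n) = 11/3 (f(s, n) = 6 + 2*(-5/6 + 1/(-3)) = 6 + 2*(-5*1/6 + 1*(-1/3)) = 6 + 2*(-5/6 - 1/3) = 6 + 2*(-7/6) = 6 - 7/3 = 11/3)
((-2/(-3) + f(1, l)/5)*(-7))*(-5) = ((-2/(-3) + (11/3)/5)*(-7))*(-5) = ((-2*(-1/3) + (11/3)*(1/5))*(-7))*(-5) = ((2/3 + 11/15)*(-7))*(-5) = ((7/5)*(-7))*(-5) = -49/5*(-5) = 49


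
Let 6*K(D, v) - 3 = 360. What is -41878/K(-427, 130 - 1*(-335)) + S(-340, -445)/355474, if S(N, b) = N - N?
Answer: -83756/121 ≈ -692.20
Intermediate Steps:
K(D, v) = 121/2 (K(D, v) = ½ + (⅙)*360 = ½ + 60 = 121/2)
S(N, b) = 0
-41878/K(-427, 130 - 1*(-335)) + S(-340, -445)/355474 = -41878/121/2 + 0/355474 = -41878*2/121 + 0*(1/355474) = -83756/121 + 0 = -83756/121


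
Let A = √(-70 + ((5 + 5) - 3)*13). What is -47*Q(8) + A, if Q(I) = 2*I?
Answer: -752 + √21 ≈ -747.42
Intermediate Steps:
A = √21 (A = √(-70 + (10 - 3)*13) = √(-70 + 7*13) = √(-70 + 91) = √21 ≈ 4.5826)
-47*Q(8) + A = -94*8 + √21 = -47*16 + √21 = -752 + √21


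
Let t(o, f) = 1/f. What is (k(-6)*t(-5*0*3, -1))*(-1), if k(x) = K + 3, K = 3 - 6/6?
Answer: 5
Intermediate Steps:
K = 2 (K = 3 - 6*⅙ = 3 - 1 = 2)
k(x) = 5 (k(x) = 2 + 3 = 5)
(k(-6)*t(-5*0*3, -1))*(-1) = (5/(-1))*(-1) = (5*(-1))*(-1) = -5*(-1) = 5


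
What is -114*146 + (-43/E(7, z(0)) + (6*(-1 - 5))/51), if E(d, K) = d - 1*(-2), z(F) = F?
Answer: -2547371/153 ≈ -16649.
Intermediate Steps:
E(d, K) = 2 + d (E(d, K) = d + 2 = 2 + d)
-114*146 + (-43/E(7, z(0)) + (6*(-1 - 5))/51) = -114*146 + (-43/(2 + 7) + (6*(-1 - 5))/51) = -16644 + (-43/9 + (6*(-6))*(1/51)) = -16644 + (-43*⅑ - 36*1/51) = -16644 + (-43/9 - 12/17) = -16644 - 839/153 = -2547371/153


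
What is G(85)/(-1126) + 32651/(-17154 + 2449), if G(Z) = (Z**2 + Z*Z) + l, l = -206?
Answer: -123111523/8278915 ≈ -14.870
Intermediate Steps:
G(Z) = -206 + 2*Z**2 (G(Z) = (Z**2 + Z*Z) - 206 = (Z**2 + Z**2) - 206 = 2*Z**2 - 206 = -206 + 2*Z**2)
G(85)/(-1126) + 32651/(-17154 + 2449) = (-206 + 2*85**2)/(-1126) + 32651/(-17154 + 2449) = (-206 + 2*7225)*(-1/1126) + 32651/(-14705) = (-206 + 14450)*(-1/1126) + 32651*(-1/14705) = 14244*(-1/1126) - 32651/14705 = -7122/563 - 32651/14705 = -123111523/8278915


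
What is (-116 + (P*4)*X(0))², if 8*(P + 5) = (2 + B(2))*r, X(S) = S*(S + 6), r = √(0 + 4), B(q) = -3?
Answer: 13456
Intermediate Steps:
r = 2 (r = √4 = 2)
X(S) = S*(6 + S)
P = -21/4 (P = -5 + ((2 - 3)*2)/8 = -5 + (-1*2)/8 = -5 + (⅛)*(-2) = -5 - ¼ = -21/4 ≈ -5.2500)
(-116 + (P*4)*X(0))² = (-116 + (-21/4*4)*(0*(6 + 0)))² = (-116 - 0*6)² = (-116 - 21*0)² = (-116 + 0)² = (-116)² = 13456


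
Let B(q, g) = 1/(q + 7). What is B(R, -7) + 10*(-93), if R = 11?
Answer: -16739/18 ≈ -929.94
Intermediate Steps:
B(q, g) = 1/(7 + q)
B(R, -7) + 10*(-93) = 1/(7 + 11) + 10*(-93) = 1/18 - 930 = -16739/18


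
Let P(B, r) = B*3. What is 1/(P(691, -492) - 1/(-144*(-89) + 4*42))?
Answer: 12984/26915831 ≈ 0.00048239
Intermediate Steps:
P(B, r) = 3*B
1/(P(691, -492) - 1/(-144*(-89) + 4*42)) = 1/(3*691 - 1/(-144*(-89) + 4*42)) = 1/(2073 - 1/(12816 + 168)) = 1/(2073 - 1/12984) = 1/(26915831/12984) = 12984/26915831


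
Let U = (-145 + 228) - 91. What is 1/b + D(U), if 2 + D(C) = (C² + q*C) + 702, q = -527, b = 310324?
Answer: 1545413521/310324 ≈ 4980.0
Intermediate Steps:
U = -8 (U = 83 - 91 = -8)
D(C) = 700 + C² - 527*C (D(C) = -2 + ((C² - 527*C) + 702) = -2 + (702 + C² - 527*C) = 700 + C² - 527*C)
1/b + D(U) = 1/310324 + (700 + (-8)² - 527*(-8)) = 1/310324 + (700 + 64 + 4216) = 1/310324 + 4980 = 1545413521/310324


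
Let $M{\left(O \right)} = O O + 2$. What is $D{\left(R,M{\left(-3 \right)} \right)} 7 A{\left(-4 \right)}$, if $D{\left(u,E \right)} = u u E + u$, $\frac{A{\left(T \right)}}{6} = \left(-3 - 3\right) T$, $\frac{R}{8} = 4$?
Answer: $11386368$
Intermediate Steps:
$R = 32$ ($R = 8 \cdot 4 = 32$)
$A{\left(T \right)} = - 36 T$ ($A{\left(T \right)} = 6 \left(-3 - 3\right) T = 6 \left(- 6 T\right) = - 36 T$)
$M{\left(O \right)} = 2 + O^{2}$ ($M{\left(O \right)} = O^{2} + 2 = 2 + O^{2}$)
$D{\left(u,E \right)} = u + E u^{2}$ ($D{\left(u,E \right)} = u^{2} E + u = E u^{2} + u = u + E u^{2}$)
$D{\left(R,M{\left(-3 \right)} \right)} 7 A{\left(-4 \right)} = 32 \left(1 + \left(2 + \left(-3\right)^{2}\right) 32\right) 7 \left(\left(-36\right) \left(-4\right)\right) = 32 \left(1 + \left(2 + 9\right) 32\right) 7 \cdot 144 = 32 \left(1 + 11 \cdot 32\right) 7 \cdot 144 = 32 \left(1 + 352\right) 7 \cdot 144 = 32 \cdot 353 \cdot 7 \cdot 144 = 11296 \cdot 7 \cdot 144 = 79072 \cdot 144 = 11386368$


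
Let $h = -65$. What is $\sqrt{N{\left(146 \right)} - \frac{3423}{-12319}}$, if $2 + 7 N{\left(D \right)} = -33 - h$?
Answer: $\frac{\sqrt{33935358723}}{86233} \approx 2.1363$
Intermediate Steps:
$N{\left(D \right)} = \frac{30}{7}$ ($N{\left(D \right)} = - \frac{2}{7} + \frac{-33 - -65}{7} = - \frac{2}{7} + \frac{-33 + 65}{7} = - \frac{2}{7} + \frac{1}{7} \cdot 32 = - \frac{2}{7} + \frac{32}{7} = \frac{30}{7}$)
$\sqrt{N{\left(146 \right)} - \frac{3423}{-12319}} = \sqrt{\frac{30}{7} - \frac{3423}{-12319}} = \sqrt{\frac{30}{7} - - \frac{3423}{12319}} = \sqrt{\frac{30}{7} + \frac{3423}{12319}} = \sqrt{\frac{393531}{86233}} = \frac{\sqrt{33935358723}}{86233}$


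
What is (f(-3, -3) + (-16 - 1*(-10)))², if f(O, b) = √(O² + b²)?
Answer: 54 - 36*√2 ≈ 3.0883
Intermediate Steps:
(f(-3, -3) + (-16 - 1*(-10)))² = (√((-3)² + (-3)²) + (-16 - 1*(-10)))² = (√(9 + 9) + (-16 + 10))² = (√18 - 6)² = (3*√2 - 6)² = (-6 + 3*√2)²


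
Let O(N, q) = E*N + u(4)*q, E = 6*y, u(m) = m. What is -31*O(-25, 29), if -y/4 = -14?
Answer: 256804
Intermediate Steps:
y = 56 (y = -4*(-14) = 56)
E = 336 (E = 6*56 = 336)
O(N, q) = 4*q + 336*N (O(N, q) = 336*N + 4*q = 4*q + 336*N)
-31*O(-25, 29) = -31*(4*29 + 336*(-25)) = -31*(116 - 8400) = -31*(-8284) = 256804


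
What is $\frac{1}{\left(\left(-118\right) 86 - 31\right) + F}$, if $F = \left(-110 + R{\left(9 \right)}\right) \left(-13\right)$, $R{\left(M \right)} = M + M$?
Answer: $- \frac{1}{8983} \approx -0.00011132$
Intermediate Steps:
$R{\left(M \right)} = 2 M$
$F = 1196$ ($F = \left(-110 + 2 \cdot 9\right) \left(-13\right) = \left(-110 + 18\right) \left(-13\right) = \left(-92\right) \left(-13\right) = 1196$)
$\frac{1}{\left(\left(-118\right) 86 - 31\right) + F} = \frac{1}{\left(\left(-118\right) 86 - 31\right) + 1196} = \frac{1}{\left(-10148 - 31\right) + 1196} = \frac{1}{-10179 + 1196} = \frac{1}{-8983} = - \frac{1}{8983}$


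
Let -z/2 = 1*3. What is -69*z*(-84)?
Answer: -34776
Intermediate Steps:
z = -6 (z = -2*3 = -6)
-69*z*(-84) = -69*(-6)*(-84) = 414*(-84) = -34776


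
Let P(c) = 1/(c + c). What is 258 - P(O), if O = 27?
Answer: 13931/54 ≈ 257.98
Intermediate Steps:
P(c) = 1/(2*c)
258 - P(O) = 258 - 1/(2*27) = 258 - 1*1/54 = 258 - 1/54 = 13931/54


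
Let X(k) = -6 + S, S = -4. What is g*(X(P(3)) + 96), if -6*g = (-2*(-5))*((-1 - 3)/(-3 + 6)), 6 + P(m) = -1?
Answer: 1720/9 ≈ 191.11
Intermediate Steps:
P(m) = -7 (P(m) = -6 - 1 = -7)
X(k) = -10 (X(k) = -6 - 4 = -10)
g = 20/9 (g = -(-2*(-5))*(-1 - 3)/(-3 + 6)/6 = -5*(-4/3)/3 = -5*(-4*1/3)/3 = -5*(-4)/(3*3) = -1/6*(-40/3) = 20/9 ≈ 2.2222)
g*(X(P(3)) + 96) = 20*(-10 + 96)/9 = (20/9)*86 = 1720/9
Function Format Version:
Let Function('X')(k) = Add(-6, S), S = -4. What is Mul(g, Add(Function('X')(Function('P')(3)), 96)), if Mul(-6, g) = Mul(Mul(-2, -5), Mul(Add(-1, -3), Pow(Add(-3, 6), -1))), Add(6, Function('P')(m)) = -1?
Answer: Rational(1720, 9) ≈ 191.11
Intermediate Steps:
Function('P')(m) = -7 (Function('P')(m) = Add(-6, -1) = -7)
Function('X')(k) = -10 (Function('X')(k) = Add(-6, -4) = -10)
g = Rational(20, 9) (g = Mul(Rational(-1, 6), Mul(Mul(-2, -5), Mul(Add(-1, -3), Pow(Add(-3, 6), -1)))) = Mul(Rational(-1, 6), Mul(10, Mul(-4, Pow(3, -1)))) = Mul(Rational(-1, 6), Mul(10, Mul(-4, Rational(1, 3)))) = Mul(Rational(-1, 6), Mul(10, Rational(-4, 3))) = Mul(Rational(-1, 6), Rational(-40, 3)) = Rational(20, 9) ≈ 2.2222)
Mul(g, Add(Function('X')(Function('P')(3)), 96)) = Mul(Rational(20, 9), Add(-10, 96)) = Mul(Rational(20, 9), 86) = Rational(1720, 9)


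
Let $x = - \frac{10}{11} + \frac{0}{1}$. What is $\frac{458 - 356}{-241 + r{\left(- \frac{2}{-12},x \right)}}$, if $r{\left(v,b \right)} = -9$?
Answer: $- \frac{51}{125} \approx -0.408$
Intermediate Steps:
$x = - \frac{10}{11}$ ($x = \left(-10\right) \frac{1}{11} + 0 \cdot 1 = - \frac{10}{11} + 0 = - \frac{10}{11} \approx -0.90909$)
$\frac{458 - 356}{-241 + r{\left(- \frac{2}{-12},x \right)}} = \frac{458 - 356}{-241 - 9} = \frac{102}{-250} = 102 \left(- \frac{1}{250}\right) = - \frac{51}{125}$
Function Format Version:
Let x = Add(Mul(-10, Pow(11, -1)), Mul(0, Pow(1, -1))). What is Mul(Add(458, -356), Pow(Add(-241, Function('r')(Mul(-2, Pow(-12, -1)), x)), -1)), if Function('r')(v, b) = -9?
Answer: Rational(-51, 125) ≈ -0.40800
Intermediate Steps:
x = Rational(-10, 11) (x = Add(Mul(-10, Rational(1, 11)), Mul(0, 1)) = Add(Rational(-10, 11), 0) = Rational(-10, 11) ≈ -0.90909)
Mul(Add(458, -356), Pow(Add(-241, Function('r')(Mul(-2, Pow(-12, -1)), x)), -1)) = Mul(Add(458, -356), Pow(Add(-241, -9), -1)) = Mul(102, Pow(-250, -1)) = Mul(102, Rational(-1, 250)) = Rational(-51, 125)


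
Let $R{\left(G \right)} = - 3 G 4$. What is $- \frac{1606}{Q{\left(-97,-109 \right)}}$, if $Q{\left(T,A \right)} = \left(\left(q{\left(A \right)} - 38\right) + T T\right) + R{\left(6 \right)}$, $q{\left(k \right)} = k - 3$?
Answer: $- \frac{1606}{9187} \approx -0.17481$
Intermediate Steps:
$q{\left(k \right)} = -3 + k$
$R{\left(G \right)} = - 12 G$
$Q{\left(T,A \right)} = -113 + A + T^{2}$ ($Q{\left(T,A \right)} = \left(\left(\left(-3 + A\right) - 38\right) + T T\right) - 72 = \left(\left(\left(-3 + A\right) - 38\right) + T^{2}\right) - 72 = \left(\left(-41 + A\right) + T^{2}\right) - 72 = \left(-41 + A + T^{2}\right) - 72 = -113 + A + T^{2}$)
$- \frac{1606}{Q{\left(-97,-109 \right)}} = - \frac{1606}{-113 - 109 + \left(-97\right)^{2}} = - \frac{1606}{-113 - 109 + 9409} = - \frac{1606}{9187}$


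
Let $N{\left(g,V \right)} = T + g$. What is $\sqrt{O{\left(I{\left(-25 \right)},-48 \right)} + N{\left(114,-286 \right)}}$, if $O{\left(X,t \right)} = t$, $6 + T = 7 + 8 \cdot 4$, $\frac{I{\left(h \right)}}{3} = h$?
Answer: $3 \sqrt{11} \approx 9.9499$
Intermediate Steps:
$I{\left(h \right)} = 3 h$
$T = 33$ ($T = -6 + \left(7 + 8 \cdot 4\right) = -6 + \left(7 + 32\right) = -6 + 39 = 33$)
$N{\left(g,V \right)} = 33 + g$
$\sqrt{O{\left(I{\left(-25 \right)},-48 \right)} + N{\left(114,-286 \right)}} = \sqrt{-48 + \left(33 + 114\right)} = \sqrt{-48 + 147} = \sqrt{99} = 3 \sqrt{11}$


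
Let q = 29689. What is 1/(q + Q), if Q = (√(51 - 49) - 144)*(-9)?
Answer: 30985/960070063 + 9*√2/960070063 ≈ 3.2287e-5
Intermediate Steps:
Q = 1296 - 9*√2 (Q = (√2 - 144)*(-9) = (-144 + √2)*(-9) = 1296 - 9*√2 ≈ 1283.3)
1/(q + Q) = 1/(29689 + (1296 - 9*√2)) = 1/(30985 - 9*√2)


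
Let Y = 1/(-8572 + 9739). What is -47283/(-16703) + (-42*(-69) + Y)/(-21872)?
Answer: 1150391801791/426337794672 ≈ 2.6983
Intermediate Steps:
Y = 1/1167 ≈ 0.00085690
-47283/(-16703) + (-42*(-69) + Y)/(-21872) = -47283/(-16703) + (-42*(-69) + 1/1167)/(-21872) = -47283*(-1/16703) + (2898 + 1/1167)*(-1/21872) = 47283/16703 + (3381967/1167)*(-1/21872) = 47283/16703 - 3381967/25524624 = 1150391801791/426337794672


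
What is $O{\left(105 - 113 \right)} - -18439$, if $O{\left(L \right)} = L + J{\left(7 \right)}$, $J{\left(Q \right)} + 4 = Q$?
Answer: $18434$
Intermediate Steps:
$J{\left(Q \right)} = -4 + Q$
$O{\left(L \right)} = 3 + L$ ($O{\left(L \right)} = L + \left(-4 + 7\right) = L + 3 = 3 + L$)
$O{\left(105 - 113 \right)} - -18439 = \left(3 + \left(105 - 113\right)\right) - -18439 = \left(3 + \left(105 - 113\right)\right) + 18439 = \left(3 - 8\right) + 18439 = -5 + 18439 = 18434$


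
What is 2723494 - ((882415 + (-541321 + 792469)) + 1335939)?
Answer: 253992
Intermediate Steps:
2723494 - ((882415 + (-541321 + 792469)) + 1335939) = 2723494 - ((882415 + 251148) + 1335939) = 2723494 - (1133563 + 1335939) = 2723494 - 1*2469502 = 2723494 - 2469502 = 253992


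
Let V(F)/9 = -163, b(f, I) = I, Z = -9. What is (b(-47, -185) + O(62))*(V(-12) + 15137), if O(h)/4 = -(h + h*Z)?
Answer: 24592330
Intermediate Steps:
V(F) = -1467 (V(F) = 9*(-163) = -1467)
O(h) = 32*h (O(h) = 4*(-(h + h*(-9))) = 4*(-(h - 9*h)) = 4*(-(-8)*h) = 4*(8*h) = 32*h)
(b(-47, -185) + O(62))*(V(-12) + 15137) = (-185 + 32*62)*(-1467 + 15137) = (-185 + 1984)*13670 = 1799*13670 = 24592330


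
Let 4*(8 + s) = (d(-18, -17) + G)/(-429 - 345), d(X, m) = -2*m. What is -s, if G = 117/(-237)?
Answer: 1959319/244584 ≈ 8.0108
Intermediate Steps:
G = -39/79 (G = 117*(-1/237) = -39/79 ≈ -0.49367)
s = -1959319/244584 (s = -8 + ((-2*(-17) - 39/79)/(-429 - 345))/4 = -8 + ((34 - 39/79)/(-774))/4 = -8 + ((2647/79)*(-1/774))/4 = -8 + (1/4)*(-2647/61146) = -8 - 2647/244584 = -1959319/244584 ≈ -8.0108)
-s = -1*(-1959319/244584) = 1959319/244584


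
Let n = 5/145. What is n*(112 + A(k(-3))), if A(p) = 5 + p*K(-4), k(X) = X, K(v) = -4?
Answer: 129/29 ≈ 4.4483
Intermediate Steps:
n = 1/29 (n = 5*(1/145) = 1/29 ≈ 0.034483)
A(p) = 5 - 4*p (A(p) = 5 + p*(-4) = 5 - 4*p)
n*(112 + A(k(-3))) = (112 + (5 - 4*(-3)))/29 = (112 + (5 + 12))/29 = (112 + 17)/29 = (1/29)*129 = 129/29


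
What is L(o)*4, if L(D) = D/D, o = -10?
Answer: 4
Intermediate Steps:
L(D) = 1
L(o)*4 = 1*4 = 4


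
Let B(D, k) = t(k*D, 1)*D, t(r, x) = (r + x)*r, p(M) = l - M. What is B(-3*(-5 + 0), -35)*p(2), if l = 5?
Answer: 12379500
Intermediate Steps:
p(M) = 5 - M
t(r, x) = r*(r + x)
B(D, k) = k*D²*(1 + D*k) (B(D, k) = ((k*D)*(k*D + 1))*D = ((D*k)*(D*k + 1))*D = ((D*k)*(1 + D*k))*D = (D*k*(1 + D*k))*D = k*D²*(1 + D*k))
B(-3*(-5 + 0), -35)*p(2) = (-35*(-3*(-5 + 0))²*(1 - 3*(-5 + 0)*(-35)))*(5 - 1*2) = (-35*(-3*(-5))²*(1 - 3*(-5)*(-35)))*(5 - 2) = -35*15²*(1 + 15*(-35))*3 = -35*225*(1 - 525)*3 = -35*225*(-524)*3 = 4126500*3 = 12379500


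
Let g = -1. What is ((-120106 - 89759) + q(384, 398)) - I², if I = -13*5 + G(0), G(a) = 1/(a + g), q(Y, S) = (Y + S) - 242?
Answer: -213681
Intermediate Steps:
q(Y, S) = -242 + S + Y (q(Y, S) = (S + Y) - 242 = -242 + S + Y)
G(a) = 1/(-1 + a) (G(a) = 1/(a - 1) = 1/(-1 + a))
I = -66 (I = -13*5 + 1/(-1 + 0) = -65 + 1/(-1) = -65 - 1 = -66)
((-120106 - 89759) + q(384, 398)) - I² = ((-120106 - 89759) + (-242 + 398 + 384)) - 1*(-66)² = (-209865 + 540) - 1*4356 = -209325 - 4356 = -213681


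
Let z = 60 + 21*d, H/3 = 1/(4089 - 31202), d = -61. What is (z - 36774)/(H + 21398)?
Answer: -1030158435/580163971 ≈ -1.7756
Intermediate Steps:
H = -3/27113 (H = 3/(4089 - 31202) = 3/(-27113) = 3*(-1/27113) = -3/27113 ≈ -0.00011065)
z = -1221 (z = 60 + 21*(-61) = 60 - 1281 = -1221)
(z - 36774)/(H + 21398) = (-1221 - 36774)/(-3/27113 + 21398) = -37995/580163971/27113 = -37995*27113/580163971 = -1030158435/580163971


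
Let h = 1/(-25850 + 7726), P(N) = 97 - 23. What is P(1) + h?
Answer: 1341175/18124 ≈ 74.000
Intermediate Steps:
P(N) = 74
h = -1/18124 (h = 1/(-18124) = -1/18124 ≈ -5.5175e-5)
P(1) + h = 74 - 1/18124 = 1341175/18124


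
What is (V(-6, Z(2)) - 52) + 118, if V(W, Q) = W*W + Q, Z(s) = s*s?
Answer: 106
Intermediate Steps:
Z(s) = s**2
V(W, Q) = Q + W**2 (V(W, Q) = W**2 + Q = Q + W**2)
(V(-6, Z(2)) - 52) + 118 = ((2**2 + (-6)**2) - 52) + 118 = ((4 + 36) - 52) + 118 = (40 - 52) + 118 = -12 + 118 = 106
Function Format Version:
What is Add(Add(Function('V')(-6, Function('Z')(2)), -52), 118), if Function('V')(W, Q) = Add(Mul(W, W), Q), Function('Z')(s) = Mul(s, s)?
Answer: 106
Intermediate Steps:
Function('Z')(s) = Pow(s, 2)
Function('V')(W, Q) = Add(Q, Pow(W, 2)) (Function('V')(W, Q) = Add(Pow(W, 2), Q) = Add(Q, Pow(W, 2)))
Add(Add(Function('V')(-6, Function('Z')(2)), -52), 118) = Add(Add(Add(Pow(2, 2), Pow(-6, 2)), -52), 118) = Add(Add(Add(4, 36), -52), 118) = Add(Add(40, -52), 118) = Add(-12, 118) = 106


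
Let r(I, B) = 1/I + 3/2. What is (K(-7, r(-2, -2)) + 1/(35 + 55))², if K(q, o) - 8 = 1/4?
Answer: 2211169/32400 ≈ 68.246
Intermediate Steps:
r(I, B) = 3/2 + 1/I (r(I, B) = 1/I + 3*(½) = 1/I + 3/2 = 3/2 + 1/I)
K(q, o) = 33/4 (K(q, o) = 8 + 1/4 = 8 + ¼ = 33/4)
(K(-7, r(-2, -2)) + 1/(35 + 55))² = (33/4 + 1/(35 + 55))² = (33/4 + 1/90)² = (1487/180)² = 2211169/32400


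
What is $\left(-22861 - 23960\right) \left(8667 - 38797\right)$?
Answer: $1410716730$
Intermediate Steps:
$\left(-22861 - 23960\right) \left(8667 - 38797\right) = \left(-46821\right) \left(-30130\right) = 1410716730$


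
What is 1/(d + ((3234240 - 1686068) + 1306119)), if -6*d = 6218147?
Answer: 6/10907599 ≈ 5.5008e-7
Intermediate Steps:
d = -6218147/6 (d = -1/6*6218147 = -6218147/6 ≈ -1.0364e+6)
1/(d + ((3234240 - 1686068) + 1306119)) = 1/(-6218147/6 + ((3234240 - 1686068) + 1306119)) = 1/(-6218147/6 + (1548172 + 1306119)) = 1/(-6218147/6 + 2854291) = 1/(10907599/6) = 6/10907599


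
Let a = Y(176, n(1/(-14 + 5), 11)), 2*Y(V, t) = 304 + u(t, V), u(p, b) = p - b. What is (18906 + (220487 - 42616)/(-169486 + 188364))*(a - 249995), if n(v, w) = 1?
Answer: -178493034637879/37756 ≈ -4.7275e+9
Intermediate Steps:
Y(V, t) = 152 + t/2 - V/2 (Y(V, t) = (304 + (t - V))/2 = (304 + t - V)/2 = 152 + t/2 - V/2)
a = 129/2 (a = 152 + (½)*1 - ½*176 = 152 + ½ - 88 = 129/2 ≈ 64.500)
(18906 + (220487 - 42616)/(-169486 + 188364))*(a - 249995) = (18906 + (220487 - 42616)/(-169486 + 188364))*(129/2 - 249995) = (18906 + 177871/18878)*(-499861/2) = (357085339/18878)*(-499861/2) = -178493034637879/37756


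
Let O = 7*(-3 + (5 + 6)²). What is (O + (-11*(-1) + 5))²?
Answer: 708964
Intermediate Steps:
O = 826 (O = 7*(-3 + 11²) = 7*(-3 + 121) = 7*118 = 826)
(O + (-11*(-1) + 5))² = (826 + (-11*(-1) + 5))² = (826 + (11 + 5))² = (826 + 16)² = 842² = 708964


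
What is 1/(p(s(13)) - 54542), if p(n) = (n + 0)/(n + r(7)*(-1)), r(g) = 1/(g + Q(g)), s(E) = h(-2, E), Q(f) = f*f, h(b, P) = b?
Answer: -113/6163134 ≈ -1.8335e-5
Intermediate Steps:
Q(f) = f²
s(E) = -2
r(g) = 1/(g + g²)
p(n) = n/(-1/56 + n) (p(n) = (n + 0)/(n + (1/(7*(1 + 7)))*(-1)) = n/(n + ((⅐)/8)*(-1)) = n/(n + ((⅐)*(⅛))*(-1)) = n/(n + (1/56)*(-1)) = n/(n - 1/56) = n/(-1/56 + n))
1/(p(s(13)) - 54542) = 1/(56*(-2)/(-1 + 56*(-2)) - 54542) = 1/(56*(-2)/(-1 - 112) - 54542) = 1/(56*(-2)/(-113) - 54542) = 1/(56*(-2)*(-1/113) - 54542) = 1/(112/113 - 54542) = 1/(-6163134/113) = -113/6163134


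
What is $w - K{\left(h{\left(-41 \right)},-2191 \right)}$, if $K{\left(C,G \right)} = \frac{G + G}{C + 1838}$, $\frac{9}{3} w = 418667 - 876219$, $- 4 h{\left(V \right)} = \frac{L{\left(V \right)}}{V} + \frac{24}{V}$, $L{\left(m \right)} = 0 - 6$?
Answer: $- \frac{68963447228}{452175} \approx -1.5252 \cdot 10^{5}$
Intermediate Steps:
$L{\left(m \right)} = -6$ ($L{\left(m \right)} = 0 - 6 = -6$)
$h{\left(V \right)} = - \frac{9}{2 V}$ ($h{\left(V \right)} = - \frac{- \frac{6}{V} + \frac{24}{V}}{4} = - \frac{18 \frac{1}{V}}{4} = - \frac{9}{2 V}$)
$w = - \frac{457552}{3}$ ($w = \frac{418667 - 876219}{3} = \frac{1}{3} \left(-457552\right) = - \frac{457552}{3} \approx -1.5252 \cdot 10^{5}$)
$K{\left(C,G \right)} = \frac{2 G}{1838 + C}$
$w - K{\left(h{\left(-41 \right)},-2191 \right)} = - \frac{457552}{3} - 2 \left(-2191\right) \frac{1}{1838 - \frac{9}{2 \left(-41\right)}} = - \frac{457552}{3} - 2 \left(-2191\right) \frac{1}{1838 - - \frac{9}{82}} = - \frac{457552}{3} - 2 \left(-2191\right) \frac{1}{1838 + \frac{9}{82}} = - \frac{457552}{3} - 2 \left(-2191\right) \frac{1}{\frac{150725}{82}} = - \frac{457552}{3} - 2 \left(-2191\right) \frac{82}{150725} = - \frac{457552}{3} - - \frac{359324}{150725} = - \frac{457552}{3} + \frac{359324}{150725} = - \frac{68963447228}{452175}$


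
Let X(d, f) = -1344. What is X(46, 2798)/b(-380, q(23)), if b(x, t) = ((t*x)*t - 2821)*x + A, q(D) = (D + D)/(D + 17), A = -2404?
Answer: -1344/1260545 ≈ -0.0010662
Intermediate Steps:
q(D) = 2*D/(17 + D) (q(D) = (2*D)/(17 + D) = 2*D/(17 + D))
b(x, t) = -2404 + x*(-2821 + x*t**2) (b(x, t) = ((t*x)*t - 2821)*x - 2404 = (x*t**2 - 2821)*x - 2404 = (-2821 + x*t**2)*x - 2404 = x*(-2821 + x*t**2) - 2404 = -2404 + x*(-2821 + x*t**2))
X(46, 2798)/b(-380, q(23)) = -1344/(-2404 - 2821*(-380) + (2*23/(17 + 23))**2*(-380)**2) = -1344/(-2404 + 1071980 + (2*23/40)**2*144400) = -1344/(-2404 + 1071980 + (2*23*(1/40))**2*144400) = -1344/(-2404 + 1071980 + (23/20)**2*144400) = -1344/(-2404 + 1071980 + (529/400)*144400) = -1344/(-2404 + 1071980 + 190969) = -1344/1260545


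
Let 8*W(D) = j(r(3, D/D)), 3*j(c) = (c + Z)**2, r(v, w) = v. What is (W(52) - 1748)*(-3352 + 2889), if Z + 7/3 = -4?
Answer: 43691921/54 ≈ 8.0911e+5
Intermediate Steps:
Z = -19/3 (Z = -7/3 - 4 = -19/3 ≈ -6.3333)
j(c) = (-19/3 + c)**2/3 (j(c) = (c - 19/3)**2/3 = (-19/3 + c)**2/3)
W(D) = 25/54 (W(D) = ((-19 + 3*3)**2/27)/8 = ((-19 + 9)**2/27)/8 = ((1/27)*(-10)**2)/8 = ((1/27)*100)/8 = (1/8)*(100/27) = 25/54)
(W(52) - 1748)*(-3352 + 2889) = (25/54 - 1748)*(-3352 + 2889) = -94367/54*(-463) = 43691921/54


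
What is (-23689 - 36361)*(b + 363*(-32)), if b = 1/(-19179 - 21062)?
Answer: 28069739392850/40241 ≈ 6.9754e+8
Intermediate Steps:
b = -1/40241 (b = 1/(-40241) = -1/40241 ≈ -2.4850e-5)
(-23689 - 36361)*(b + 363*(-32)) = (-23689 - 36361)*(-1/40241 + 363*(-32)) = -60050*(-1/40241 - 11616) = -60050*(-467439457/40241) = 28069739392850/40241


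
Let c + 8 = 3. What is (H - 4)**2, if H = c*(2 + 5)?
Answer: 1521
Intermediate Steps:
c = -5 (c = -8 + 3 = -5)
H = -35 (H = -5*(2 + 5) = -5*7 = -35)
(H - 4)**2 = (-35 - 4)**2 = (-39)**2 = 1521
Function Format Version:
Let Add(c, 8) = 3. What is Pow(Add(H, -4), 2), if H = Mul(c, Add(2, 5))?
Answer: 1521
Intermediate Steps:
c = -5 (c = Add(-8, 3) = -5)
H = -35 (H = Mul(-5, Add(2, 5)) = Mul(-5, 7) = -35)
Pow(Add(H, -4), 2) = Pow(Add(-35, -4), 2) = Pow(-39, 2) = 1521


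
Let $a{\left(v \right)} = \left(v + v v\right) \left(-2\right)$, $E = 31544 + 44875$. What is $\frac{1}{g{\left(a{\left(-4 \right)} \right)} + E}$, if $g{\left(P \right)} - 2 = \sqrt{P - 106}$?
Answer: $\frac{76421}{5840169371} - \frac{i \sqrt{130}}{5840169371} \approx 1.3085 \cdot 10^{-5} - 1.9523 \cdot 10^{-9} i$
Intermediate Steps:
$E = 76419$
$a{\left(v \right)} = - 2 v - 2 v^{2}$ ($a{\left(v \right)} = \left(v + v^{2}\right) \left(-2\right) = - 2 v - 2 v^{2}$)
$g{\left(P \right)} = 2 + \sqrt{-106 + P}$ ($g{\left(P \right)} = 2 + \sqrt{P - 106} = 2 + \sqrt{-106 + P}$)
$\frac{1}{g{\left(a{\left(-4 \right)} \right)} + E} = \frac{1}{\left(2 + \sqrt{-106 - - 8 \left(1 - 4\right)}\right) + 76419} = \frac{1}{\left(2 + \sqrt{-106 - \left(-8\right) \left(-3\right)}\right) + 76419} = \frac{1}{\left(2 + \sqrt{-106 - 24}\right) + 76419} = \frac{1}{\left(2 + \sqrt{-130}\right) + 76419} = \frac{1}{\left(2 + i \sqrt{130}\right) + 76419} = \frac{1}{76421 + i \sqrt{130}}$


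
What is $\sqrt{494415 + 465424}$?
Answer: $\sqrt{959839} \approx 979.71$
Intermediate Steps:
$\sqrt{494415 + 465424} = \sqrt{959839}$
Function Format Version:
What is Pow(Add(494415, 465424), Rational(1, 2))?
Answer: Pow(959839, Rational(1, 2)) ≈ 979.71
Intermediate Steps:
Pow(Add(494415, 465424), Rational(1, 2)) = Pow(959839, Rational(1, 2))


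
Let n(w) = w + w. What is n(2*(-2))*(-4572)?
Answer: 36576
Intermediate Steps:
n(w) = 2*w
n(2*(-2))*(-4572) = (2*(2*(-2)))*(-4572) = (2*(-4))*(-4572) = -8*(-4572) = 36576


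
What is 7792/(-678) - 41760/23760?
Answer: -16470/1243 ≈ -13.250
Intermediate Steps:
7792/(-678) - 41760/23760 = 7792*(-1/678) - 41760*1/23760 = -3896/339 - 58/33 = -16470/1243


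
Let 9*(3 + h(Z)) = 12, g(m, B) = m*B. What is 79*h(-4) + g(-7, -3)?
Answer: -332/3 ≈ -110.67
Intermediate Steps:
g(m, B) = B*m
h(Z) = -5/3 (h(Z) = -3 + (1/9)*12 = -3 + 4/3 = -5/3)
79*h(-4) + g(-7, -3) = 79*(-5/3) - 3*(-7) = -395/3 + 21 = -332/3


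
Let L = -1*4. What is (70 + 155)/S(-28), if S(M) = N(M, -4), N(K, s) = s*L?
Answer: 225/16 ≈ 14.063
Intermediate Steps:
L = -4
N(K, s) = -4*s (N(K, s) = s*(-4) = -4*s)
S(M) = 16 (S(M) = -4*(-4) = 16)
(70 + 155)/S(-28) = (70 + 155)/16 = 225*(1/16) = 225/16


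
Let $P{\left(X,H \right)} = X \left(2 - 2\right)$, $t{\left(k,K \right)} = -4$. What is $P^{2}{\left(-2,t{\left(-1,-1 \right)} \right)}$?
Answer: $0$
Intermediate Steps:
$P{\left(X,H \right)} = 0$ ($P{\left(X,H \right)} = X 0 = 0$)
$P^{2}{\left(-2,t{\left(-1,-1 \right)} \right)} = 0^{2} = 0$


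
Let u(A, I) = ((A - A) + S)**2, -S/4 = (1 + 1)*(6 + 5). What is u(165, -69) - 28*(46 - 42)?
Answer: 7632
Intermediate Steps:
S = -88 (S = -4*(1 + 1)*(6 + 5) = -8*11 = -4*22 = -88)
u(A, I) = 7744 (u(A, I) = ((A - A) - 88)**2 = (0 - 88)**2 = (-88)**2 = 7744)
u(165, -69) - 28*(46 - 42) = 7744 - 28*(46 - 42) = 7744 - 28*4 = 7744 - 1*112 = 7744 - 112 = 7632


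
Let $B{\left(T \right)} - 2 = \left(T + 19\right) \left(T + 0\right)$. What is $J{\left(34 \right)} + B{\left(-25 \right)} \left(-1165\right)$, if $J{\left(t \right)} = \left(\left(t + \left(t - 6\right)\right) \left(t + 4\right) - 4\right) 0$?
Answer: $-177080$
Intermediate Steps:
$B{\left(T \right)} = 2 + T \left(19 + T\right)$ ($B{\left(T \right)} = 2 + \left(T + 19\right) \left(T + 0\right) = 2 + \left(19 + T\right) T = 2 + T \left(19 + T\right)$)
$J{\left(t \right)} = 0$ ($J{\left(t \right)} = \left(\left(t + \left(t - 6\right)\right) \left(4 + t\right) - 4\right) 0 = \left(\left(t + \left(-6 + t\right)\right) \left(4 + t\right) - 4\right) 0 = \left(\left(-6 + 2 t\right) \left(4 + t\right) - 4\right) 0 = \left(-4 + \left(-6 + 2 t\right) \left(4 + t\right)\right) 0 = 0$)
$J{\left(34 \right)} + B{\left(-25 \right)} \left(-1165\right) = 0 + \left(2 + \left(-25\right)^{2} + 19 \left(-25\right)\right) \left(-1165\right) = 0 + \left(2 + 625 - 475\right) \left(-1165\right) = 0 + 152 \left(-1165\right) = 0 - 177080 = -177080$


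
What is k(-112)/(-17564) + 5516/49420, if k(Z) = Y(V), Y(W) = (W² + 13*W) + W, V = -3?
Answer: 3518353/31000460 ≈ 0.11349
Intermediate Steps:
Y(W) = W² + 14*W
k(Z) = -33 (k(Z) = -3*(14 - 3) = -3*11 = -33)
k(-112)/(-17564) + 5516/49420 = -33/(-17564) + 5516/49420 = -33*(-1/17564) + 5516*(1/49420) = 33/17564 + 197/1765 = 3518353/31000460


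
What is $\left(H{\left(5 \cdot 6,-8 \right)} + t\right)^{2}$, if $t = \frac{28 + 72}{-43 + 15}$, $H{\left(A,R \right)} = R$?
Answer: $\frac{6561}{49} \approx 133.9$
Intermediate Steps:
$t = - \frac{25}{7}$ ($t = \frac{100}{-28} = 100 \left(- \frac{1}{28}\right) = - \frac{25}{7} \approx -3.5714$)
$\left(H{\left(5 \cdot 6,-8 \right)} + t\right)^{2} = \left(-8 - \frac{25}{7}\right)^{2} = \left(- \frac{81}{7}\right)^{2} = \frac{6561}{49}$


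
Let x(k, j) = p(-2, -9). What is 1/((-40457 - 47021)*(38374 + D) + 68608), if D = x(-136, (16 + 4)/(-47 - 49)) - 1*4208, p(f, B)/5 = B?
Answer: -1/2984768230 ≈ -3.3503e-10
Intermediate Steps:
p(f, B) = 5*B
x(k, j) = -45 (x(k, j) = 5*(-9) = -45)
D = -4253 (D = -45 - 1*4208 = -45 - 4208 = -4253)
1/((-40457 - 47021)*(38374 + D) + 68608) = 1/((-40457 - 47021)*(38374 - 4253) + 68608) = 1/(-87478*34121 + 68608) = 1/(-2984836838 + 68608) = 1/(-2984768230) = -1/2984768230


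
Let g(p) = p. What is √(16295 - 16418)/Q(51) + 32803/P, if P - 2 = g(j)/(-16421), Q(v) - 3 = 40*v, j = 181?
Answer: 538658063/32661 + I*√123/2043 ≈ 16492.0 + 0.0054286*I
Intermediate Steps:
Q(v) = 3 + 40*v
P = 32661/16421 (P = 2 + 181/(-16421) = 2 + 181*(-1/16421) = 2 - 181/16421 = 32661/16421 ≈ 1.9890)
√(16295 - 16418)/Q(51) + 32803/P = √(16295 - 16418)/(3 + 40*51) + 32803/(32661/16421) = √(-123)/(3 + 2040) + 32803*(16421/32661) = (I*√123)/2043 + 538658063/32661 = (I*√123)*(1/2043) + 538658063/32661 = I*√123/2043 + 538658063/32661 = 538658063/32661 + I*√123/2043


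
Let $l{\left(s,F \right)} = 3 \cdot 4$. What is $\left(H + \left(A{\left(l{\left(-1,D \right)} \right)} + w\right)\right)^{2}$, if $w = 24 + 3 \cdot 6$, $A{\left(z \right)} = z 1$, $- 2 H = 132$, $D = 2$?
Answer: $144$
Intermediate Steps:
$l{\left(s,F \right)} = 12$
$H = -66$ ($H = \left(- \frac{1}{2}\right) 132 = -66$)
$A{\left(z \right)} = z$
$w = 42$ ($w = 24 + 18 = 42$)
$\left(H + \left(A{\left(l{\left(-1,D \right)} \right)} + w\right)\right)^{2} = \left(-66 + \left(12 + 42\right)\right)^{2} = \left(-66 + 54\right)^{2} = \left(-12\right)^{2} = 144$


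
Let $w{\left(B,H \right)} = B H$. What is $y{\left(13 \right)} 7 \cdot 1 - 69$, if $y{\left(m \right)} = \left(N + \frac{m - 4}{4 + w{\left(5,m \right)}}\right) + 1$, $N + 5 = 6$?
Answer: $- \frac{1244}{23} \approx -54.087$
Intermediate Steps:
$N = 1$ ($N = -5 + 6 = 1$)
$y{\left(m \right)} = 2 + \frac{-4 + m}{4 + 5 m}$ ($y{\left(m \right)} = \left(1 + \frac{m - 4}{4 + 5 m}\right) + 1 = \left(1 + \frac{-4 + m}{4 + 5 m}\right) + 1 = 2 + \frac{-4 + m}{4 + 5 m}$)
$y{\left(13 \right)} 7 \cdot 1 - 69 = \frac{4 + 11 \cdot 13}{4 + 5 \cdot 13} \cdot 7 \cdot 1 - 69 = \frac{4 + 143}{4 + 65} \cdot 7 - 69 = \frac{1}{69} \cdot 147 \cdot 7 - 69 = \frac{49}{23} \cdot 7 - 69 = \frac{343}{23} - 69 = - \frac{1244}{23}$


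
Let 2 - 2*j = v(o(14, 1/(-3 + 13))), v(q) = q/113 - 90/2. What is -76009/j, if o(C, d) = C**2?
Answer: -17178034/5115 ≈ -3358.4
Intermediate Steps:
v(q) = -45 + q/113 (v(q) = q*(1/113) - 90*1/2 = q/113 - 45 = -45 + q/113)
j = 5115/226 (j = 1 - (-45 + (1/113)*14**2)/2 = 1 - (-45 + (1/113)*196)/2 = 1 - (-45 + 196/113)/2 = 1 - 1/2*(-4889/113) = 1 + 4889/226 = 5115/226 ≈ 22.633)
-76009/j = -76009/5115/226 = -76009*226/5115 = -17178034/5115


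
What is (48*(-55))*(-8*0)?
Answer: 0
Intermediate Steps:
(48*(-55))*(-8*0) = -2640*0 = 0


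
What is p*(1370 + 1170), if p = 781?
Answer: 1983740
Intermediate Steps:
p*(1370 + 1170) = 781*(1370 + 1170) = 781*2540 = 1983740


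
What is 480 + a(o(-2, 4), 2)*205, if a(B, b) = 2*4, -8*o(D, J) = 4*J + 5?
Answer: 2120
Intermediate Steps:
o(D, J) = -5/8 - J/2 (o(D, J) = -(4*J + 5)/8 = -(5 + 4*J)/8 = -5/8 - J/2)
a(B, b) = 8
480 + a(o(-2, 4), 2)*205 = 480 + 8*205 = 480 + 1640 = 2120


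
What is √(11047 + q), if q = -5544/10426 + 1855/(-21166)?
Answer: 3*√14942749881838158458/110338358 ≈ 105.10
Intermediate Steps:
q = -68342267/110338358 (q = -5544*1/10426 + 1855*(-1/21166) = -2772/5213 - 1855/21166 = -68342267/110338358 ≈ -0.61939)
√(11047 + q) = √(11047 - 68342267/110338358) = √(1218839498559/110338358) = 3*√14942749881838158458/110338358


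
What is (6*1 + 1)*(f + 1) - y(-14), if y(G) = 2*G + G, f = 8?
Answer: 105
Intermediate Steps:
y(G) = 3*G
(6*1 + 1)*(f + 1) - y(-14) = (6*1 + 1)*(8 + 1) - 3*(-14) = (6 + 1)*9 - 1*(-42) = 7*9 + 42 = 63 + 42 = 105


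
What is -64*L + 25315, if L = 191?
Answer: 13091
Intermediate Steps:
-64*L + 25315 = -64*191 + 25315 = -12224 + 25315 = 13091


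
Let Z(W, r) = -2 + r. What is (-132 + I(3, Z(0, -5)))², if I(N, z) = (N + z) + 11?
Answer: 15625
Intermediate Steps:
I(N, z) = 11 + N + z
(-132 + I(3, Z(0, -5)))² = (-132 + (11 + 3 + (-2 - 5)))² = (-132 + (11 + 3 - 7))² = (-132 + 7)² = (-125)² = 15625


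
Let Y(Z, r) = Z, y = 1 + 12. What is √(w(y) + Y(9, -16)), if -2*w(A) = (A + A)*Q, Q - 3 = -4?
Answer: √22 ≈ 4.6904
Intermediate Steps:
y = 13
Q = -1 (Q = 3 - 4 = -1)
w(A) = A (w(A) = -(A + A)*(-1)/2 = -2*A*(-1)/2 = -(-1)*A = A)
√(w(y) + Y(9, -16)) = √(13 + 9) = √22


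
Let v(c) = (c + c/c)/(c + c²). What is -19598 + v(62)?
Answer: -1215075/62 ≈ -19598.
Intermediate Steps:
v(c) = (1 + c)/(c + c²) (v(c) = (c + 1)/(c + c²) = (1 + c)/(c + c²))
-19598 + v(62) = -19598 + 1/62 = -1215075/62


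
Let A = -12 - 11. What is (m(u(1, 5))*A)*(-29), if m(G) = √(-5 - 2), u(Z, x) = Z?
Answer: 667*I*√7 ≈ 1764.7*I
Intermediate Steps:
A = -23
m(G) = I*√7 (m(G) = √(-7) = I*√7)
(m(u(1, 5))*A)*(-29) = ((I*√7)*(-23))*(-29) = -23*I*√7*(-29) = 667*I*√7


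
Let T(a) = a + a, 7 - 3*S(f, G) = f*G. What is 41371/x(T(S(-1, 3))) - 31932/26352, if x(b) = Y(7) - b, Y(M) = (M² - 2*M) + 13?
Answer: 11342591/11346 ≈ 999.70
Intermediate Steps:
S(f, G) = 7/3 - G*f/3 (S(f, G) = 7/3 - f*G/3 = 7/3 - G*f/3)
Y(M) = 13 + M² - 2*M
T(a) = 2*a
x(b) = 48 - b (x(b) = (13 + 7² - 2*7) - b = (13 + 49 - 14) - b = 48 - b)
41371/x(T(S(-1, 3))) - 31932/26352 = 41371/(48 - 2*(7/3 - ⅓*3*(-1))) - 31932/26352 = 41371/(48 - 2*(7/3 + 1)) - 31932*1/26352 = 41371/(48 - 2*10/3) - 887/732 = 41371/(48 - 1*20/3) - 887/732 = 41371/(48 - 20/3) - 887/732 = 41371/(124/3) - 887/732 = 41371*(3/124) - 887/732 = 124113/124 - 887/732 = 11342591/11346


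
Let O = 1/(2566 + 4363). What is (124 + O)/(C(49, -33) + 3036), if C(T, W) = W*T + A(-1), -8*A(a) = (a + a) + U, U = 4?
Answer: 3436788/39322075 ≈ 0.087401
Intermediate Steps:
A(a) = -½ - a/4 (A(a) = -((a + a) + 4)/8 = -(2*a + 4)/8 = -(4 + 2*a)/8 = -½ - a/4)
O = 1/6929 ≈ 0.00014432
C(T, W) = -¼ + T*W (C(T, W) = W*T + (-½ - ¼*(-1)) = T*W + (-½ + ¼) = T*W - ¼ = -¼ + T*W)
(124 + O)/(C(49, -33) + 3036) = (124 + 1/6929)/((-¼ + 49*(-33)) + 3036) = 859197/(6929*((-¼ - 1617) + 3036)) = 859197/(6929*(-6469/4 + 3036)) = 859197/(6929*(5675/4)) = (859197/6929)*(4/5675) = 3436788/39322075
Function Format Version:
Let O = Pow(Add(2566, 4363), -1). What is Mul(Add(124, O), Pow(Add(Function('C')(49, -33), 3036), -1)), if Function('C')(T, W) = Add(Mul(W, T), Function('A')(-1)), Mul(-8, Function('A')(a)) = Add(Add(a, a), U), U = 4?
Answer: Rational(3436788, 39322075) ≈ 0.087401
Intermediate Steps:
Function('A')(a) = Add(Rational(-1, 2), Mul(Rational(-1, 4), a)) (Function('A')(a) = Mul(Rational(-1, 8), Add(Add(a, a), 4)) = Mul(Rational(-1, 8), Add(Mul(2, a), 4)) = Mul(Rational(-1, 8), Add(4, Mul(2, a))) = Add(Rational(-1, 2), Mul(Rational(-1, 4), a)))
O = Rational(1, 6929) (O = Pow(6929, -1) = Rational(1, 6929) ≈ 0.00014432)
Function('C')(T, W) = Add(Rational(-1, 4), Mul(T, W)) (Function('C')(T, W) = Add(Mul(W, T), Add(Rational(-1, 2), Mul(Rational(-1, 4), -1))) = Add(Mul(T, W), Add(Rational(-1, 2), Rational(1, 4))) = Add(Mul(T, W), Rational(-1, 4)) = Add(Rational(-1, 4), Mul(T, W)))
Mul(Add(124, O), Pow(Add(Function('C')(49, -33), 3036), -1)) = Mul(Add(124, Rational(1, 6929)), Pow(Add(Add(Rational(-1, 4), Mul(49, -33)), 3036), -1)) = Mul(Rational(859197, 6929), Pow(Add(Add(Rational(-1, 4), -1617), 3036), -1)) = Mul(Rational(859197, 6929), Pow(Add(Rational(-6469, 4), 3036), -1)) = Mul(Rational(859197, 6929), Pow(Rational(5675, 4), -1)) = Mul(Rational(859197, 6929), Rational(4, 5675)) = Rational(3436788, 39322075)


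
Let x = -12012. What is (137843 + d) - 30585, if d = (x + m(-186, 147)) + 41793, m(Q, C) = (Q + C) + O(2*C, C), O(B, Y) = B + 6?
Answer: 137300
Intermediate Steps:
O(B, Y) = 6 + B
m(Q, C) = 6 + Q + 3*C (m(Q, C) = (Q + C) + (6 + 2*C) = (C + Q) + (6 + 2*C) = 6 + Q + 3*C)
d = 30042 (d = (-12012 + (6 - 186 + 3*147)) + 41793 = (-12012 + (6 - 186 + 441)) + 41793 = (-12012 + 261) + 41793 = -11751 + 41793 = 30042)
(137843 + d) - 30585 = (137843 + 30042) - 30585 = 167885 - 30585 = 137300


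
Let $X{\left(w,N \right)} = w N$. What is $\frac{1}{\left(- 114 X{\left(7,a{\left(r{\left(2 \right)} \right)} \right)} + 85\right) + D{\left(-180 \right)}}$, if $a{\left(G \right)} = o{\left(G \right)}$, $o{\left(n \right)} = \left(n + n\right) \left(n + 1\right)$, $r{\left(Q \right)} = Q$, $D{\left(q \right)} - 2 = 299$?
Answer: $- \frac{1}{9190} \approx -0.00010881$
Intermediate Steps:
$D{\left(q \right)} = 301$ ($D{\left(q \right)} = 2 + 299 = 301$)
$o{\left(n \right)} = 2 n \left(1 + n\right)$
$a{\left(G \right)} = 2 G \left(1 + G\right)$
$X{\left(w,N \right)} = N w$
$\frac{1}{\left(- 114 X{\left(7,a{\left(r{\left(2 \right)} \right)} \right)} + 85\right) + D{\left(-180 \right)}} = \frac{1}{\left(- 114 \cdot 2 \cdot 2 \left(1 + 2\right) 7 + 85\right) + 301} = \frac{1}{\left(- 114 \cdot 2 \cdot 2 \cdot 3 \cdot 7 + 85\right) + 301} = \frac{1}{\left(- 114 \cdot 12 \cdot 7 + 85\right) + 301} = \frac{1}{\left(\left(-114\right) 84 + 85\right) + 301} = \frac{1}{\left(-9576 + 85\right) + 301} = \frac{1}{-9491 + 301} = \frac{1}{-9190} = - \frac{1}{9190}$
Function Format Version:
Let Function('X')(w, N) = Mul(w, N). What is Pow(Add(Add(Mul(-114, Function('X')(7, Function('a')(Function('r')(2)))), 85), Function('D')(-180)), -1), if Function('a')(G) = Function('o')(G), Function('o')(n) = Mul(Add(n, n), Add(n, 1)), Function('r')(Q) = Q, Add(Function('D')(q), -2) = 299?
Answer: Rational(-1, 9190) ≈ -0.00010881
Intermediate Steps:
Function('D')(q) = 301 (Function('D')(q) = Add(2, 299) = 301)
Function('o')(n) = Mul(2, n, Add(1, n)) (Function('o')(n) = Mul(Mul(2, n), Add(1, n)) = Mul(2, n, Add(1, n)))
Function('a')(G) = Mul(2, G, Add(1, G))
Function('X')(w, N) = Mul(N, w)
Pow(Add(Add(Mul(-114, Function('X')(7, Function('a')(Function('r')(2)))), 85), Function('D')(-180)), -1) = Pow(Add(Add(Mul(-114, Mul(Mul(2, 2, Add(1, 2)), 7)), 85), 301), -1) = Pow(Add(Add(Mul(-114, Mul(Mul(2, 2, 3), 7)), 85), 301), -1) = Pow(Add(Add(Mul(-114, Mul(12, 7)), 85), 301), -1) = Pow(Add(Add(Mul(-114, 84), 85), 301), -1) = Pow(Add(Add(-9576, 85), 301), -1) = Pow(Add(-9491, 301), -1) = Pow(-9190, -1) = Rational(-1, 9190)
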